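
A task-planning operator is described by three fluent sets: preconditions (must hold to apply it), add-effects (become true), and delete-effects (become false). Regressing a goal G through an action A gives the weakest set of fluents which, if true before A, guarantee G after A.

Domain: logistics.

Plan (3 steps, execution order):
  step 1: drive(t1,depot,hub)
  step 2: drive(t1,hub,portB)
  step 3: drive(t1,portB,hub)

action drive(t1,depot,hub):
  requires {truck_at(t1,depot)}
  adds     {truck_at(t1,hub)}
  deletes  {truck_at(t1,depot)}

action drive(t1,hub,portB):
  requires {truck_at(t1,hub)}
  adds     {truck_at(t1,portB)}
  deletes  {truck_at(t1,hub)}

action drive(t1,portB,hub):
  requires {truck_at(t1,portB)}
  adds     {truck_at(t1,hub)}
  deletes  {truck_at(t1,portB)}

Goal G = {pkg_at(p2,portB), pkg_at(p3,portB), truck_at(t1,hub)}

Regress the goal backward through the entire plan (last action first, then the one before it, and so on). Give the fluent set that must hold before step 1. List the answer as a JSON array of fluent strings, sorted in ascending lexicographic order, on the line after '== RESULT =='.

Regress step by step:
  through step 3 (drive(t1,portB,hub)): drop {truck_at(t1,hub)}, keep {pkg_at(p2,portB), pkg_at(p3,portB)}, require {truck_at(t1,portB)}
    → {pkg_at(p2,portB), pkg_at(p3,portB), truck_at(t1,portB)}
  through step 2 (drive(t1,hub,portB)): drop {truck_at(t1,portB)}, keep {pkg_at(p2,portB), pkg_at(p3,portB)}, require {truck_at(t1,hub)}
    → {pkg_at(p2,portB), pkg_at(p3,portB), truck_at(t1,hub)}
  through step 1 (drive(t1,depot,hub)): drop {truck_at(t1,hub)}, keep {pkg_at(p2,portB), pkg_at(p3,portB)}, require {truck_at(t1,depot)}
    → {pkg_at(p2,portB), pkg_at(p3,portB), truck_at(t1,depot)}

== RESULT ==
["pkg_at(p2,portB)", "pkg_at(p3,portB)", "truck_at(t1,depot)"]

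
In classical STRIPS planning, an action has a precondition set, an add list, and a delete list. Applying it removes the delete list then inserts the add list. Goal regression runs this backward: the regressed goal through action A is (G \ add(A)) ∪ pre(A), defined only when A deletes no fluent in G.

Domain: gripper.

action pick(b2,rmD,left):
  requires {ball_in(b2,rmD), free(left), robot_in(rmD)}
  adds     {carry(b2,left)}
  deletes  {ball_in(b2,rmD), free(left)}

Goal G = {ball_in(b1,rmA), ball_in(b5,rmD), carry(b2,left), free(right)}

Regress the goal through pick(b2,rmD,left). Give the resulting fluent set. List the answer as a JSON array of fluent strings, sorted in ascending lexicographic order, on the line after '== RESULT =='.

Regress:
  G ∩ del = {}  (empty — regression defined)
  G \ add = {ball_in(b1,rmA), ball_in(b5,rmD), carry(b2,left), free(right)} \ {carry(b2,left)} = {ball_in(b1,rmA), ball_in(b5,rmD), free(right)}
  ∪ pre   = {ball_in(b1,rmA), ball_in(b5,rmD), free(right)} ∪ {ball_in(b2,rmD), free(left), robot_in(rmD)}
          = {ball_in(b1,rmA), ball_in(b2,rmD), ball_in(b5,rmD), free(left), free(right), robot_in(rmD)}

== RESULT ==
["ball_in(b1,rmA)", "ball_in(b2,rmD)", "ball_in(b5,rmD)", "free(left)", "free(right)", "robot_in(rmD)"]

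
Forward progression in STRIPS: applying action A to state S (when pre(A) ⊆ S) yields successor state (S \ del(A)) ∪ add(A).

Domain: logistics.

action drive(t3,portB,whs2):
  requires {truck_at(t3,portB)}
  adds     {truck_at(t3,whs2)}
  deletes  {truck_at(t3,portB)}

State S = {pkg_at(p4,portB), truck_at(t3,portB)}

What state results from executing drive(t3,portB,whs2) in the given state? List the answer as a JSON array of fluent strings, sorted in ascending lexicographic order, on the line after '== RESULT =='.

Progress:
  pre ⊆ S: {truck_at(t3,portB)} ⊆ S  — applicable
  S \ del = {pkg_at(p4,portB)}
  ∪ add   = {pkg_at(p4,portB), truck_at(t3,whs2)}

== RESULT ==
["pkg_at(p4,portB)", "truck_at(t3,whs2)"]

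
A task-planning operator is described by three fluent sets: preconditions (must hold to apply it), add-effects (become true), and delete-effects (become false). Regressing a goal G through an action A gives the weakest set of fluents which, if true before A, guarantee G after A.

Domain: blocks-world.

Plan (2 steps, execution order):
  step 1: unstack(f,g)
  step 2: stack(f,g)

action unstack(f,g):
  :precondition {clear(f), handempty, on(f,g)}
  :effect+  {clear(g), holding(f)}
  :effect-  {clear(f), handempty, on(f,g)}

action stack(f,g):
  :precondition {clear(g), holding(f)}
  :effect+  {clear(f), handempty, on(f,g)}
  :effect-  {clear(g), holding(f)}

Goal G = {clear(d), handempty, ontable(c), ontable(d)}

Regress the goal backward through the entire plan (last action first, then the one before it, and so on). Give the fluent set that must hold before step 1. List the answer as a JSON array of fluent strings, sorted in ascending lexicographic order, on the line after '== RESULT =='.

Work backward from the goal:
  through step 2 (stack(f,g)): drop {handempty}, keep {clear(d), ontable(c), ontable(d)}, require {clear(g), holding(f)}
    → {clear(d), clear(g), holding(f), ontable(c), ontable(d)}
  through step 1 (unstack(f,g)): drop {clear(g), holding(f)}, keep {clear(d), ontable(c), ontable(d)}, require {clear(f), handempty, on(f,g)}
    → {clear(d), clear(f), handempty, on(f,g), ontable(c), ontable(d)}

== RESULT ==
["clear(d)", "clear(f)", "handempty", "on(f,g)", "ontable(c)", "ontable(d)"]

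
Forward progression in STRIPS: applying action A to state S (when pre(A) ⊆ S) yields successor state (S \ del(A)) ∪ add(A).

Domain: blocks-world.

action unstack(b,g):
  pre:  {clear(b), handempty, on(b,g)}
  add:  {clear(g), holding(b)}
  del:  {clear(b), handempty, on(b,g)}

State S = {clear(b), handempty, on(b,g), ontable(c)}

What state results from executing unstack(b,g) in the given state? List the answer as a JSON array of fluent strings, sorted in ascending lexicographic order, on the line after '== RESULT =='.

Compute (S \ del) ∪ add:
  pre ⊆ S: {clear(b), handempty, on(b,g)} ⊆ S  — applicable
  S \ del = {ontable(c)}
  ∪ add   = {clear(g), holding(b), ontable(c)}

== RESULT ==
["clear(g)", "holding(b)", "ontable(c)"]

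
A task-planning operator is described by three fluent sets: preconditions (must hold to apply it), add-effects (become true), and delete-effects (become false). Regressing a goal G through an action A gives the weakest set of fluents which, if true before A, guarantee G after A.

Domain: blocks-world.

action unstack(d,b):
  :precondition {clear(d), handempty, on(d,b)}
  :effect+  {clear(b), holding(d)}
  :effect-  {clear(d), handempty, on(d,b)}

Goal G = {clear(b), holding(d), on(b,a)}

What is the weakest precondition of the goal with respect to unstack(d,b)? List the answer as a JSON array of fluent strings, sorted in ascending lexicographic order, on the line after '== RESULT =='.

Compute (G \ add) ∪ pre:
  G ∩ del = {}  (empty — regression defined)
  G \ add = {clear(b), holding(d), on(b,a)} \ {clear(b), holding(d)} = {on(b,a)}
  ∪ pre   = {on(b,a)} ∪ {clear(d), handempty, on(d,b)}
          = {clear(d), handempty, on(b,a), on(d,b)}

== RESULT ==
["clear(d)", "handempty", "on(b,a)", "on(d,b)"]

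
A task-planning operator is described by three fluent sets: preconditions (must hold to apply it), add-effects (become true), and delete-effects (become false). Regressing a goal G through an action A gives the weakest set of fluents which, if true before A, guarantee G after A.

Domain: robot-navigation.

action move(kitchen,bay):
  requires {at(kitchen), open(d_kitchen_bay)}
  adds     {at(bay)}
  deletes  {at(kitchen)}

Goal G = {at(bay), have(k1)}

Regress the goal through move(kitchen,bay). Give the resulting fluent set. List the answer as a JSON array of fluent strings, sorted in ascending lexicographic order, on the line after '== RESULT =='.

Compute (G \ add) ∪ pre:
  G ∩ del = {}  (empty — regression defined)
  G \ add = {at(bay), have(k1)} \ {at(bay)} = {have(k1)}
  ∪ pre   = {have(k1)} ∪ {at(kitchen), open(d_kitchen_bay)}
          = {at(kitchen), have(k1), open(d_kitchen_bay)}

== RESULT ==
["at(kitchen)", "have(k1)", "open(d_kitchen_bay)"]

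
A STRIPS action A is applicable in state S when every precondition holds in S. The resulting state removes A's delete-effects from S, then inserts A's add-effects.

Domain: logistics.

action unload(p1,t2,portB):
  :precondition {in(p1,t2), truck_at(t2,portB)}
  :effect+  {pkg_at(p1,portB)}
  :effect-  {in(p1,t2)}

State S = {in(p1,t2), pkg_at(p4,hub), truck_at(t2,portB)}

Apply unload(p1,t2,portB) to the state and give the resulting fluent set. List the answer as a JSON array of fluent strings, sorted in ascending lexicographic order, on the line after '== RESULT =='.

Compute (S \ del) ∪ add:
  pre ⊆ S: {in(p1,t2), truck_at(t2,portB)} ⊆ S  — applicable
  S \ del = {pkg_at(p4,hub), truck_at(t2,portB)}
  ∪ add   = {pkg_at(p1,portB), pkg_at(p4,hub), truck_at(t2,portB)}

== RESULT ==
["pkg_at(p1,portB)", "pkg_at(p4,hub)", "truck_at(t2,portB)"]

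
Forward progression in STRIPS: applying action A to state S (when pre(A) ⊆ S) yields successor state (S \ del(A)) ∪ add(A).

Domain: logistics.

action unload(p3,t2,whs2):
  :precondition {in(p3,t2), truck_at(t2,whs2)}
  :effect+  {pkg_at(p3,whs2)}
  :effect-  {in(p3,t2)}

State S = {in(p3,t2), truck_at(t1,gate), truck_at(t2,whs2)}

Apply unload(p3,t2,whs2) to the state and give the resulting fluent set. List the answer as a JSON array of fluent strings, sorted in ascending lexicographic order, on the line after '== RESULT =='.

Progress:
  pre ⊆ S: {in(p3,t2), truck_at(t2,whs2)} ⊆ S  — applicable
  S \ del = {truck_at(t1,gate), truck_at(t2,whs2)}
  ∪ add   = {pkg_at(p3,whs2), truck_at(t1,gate), truck_at(t2,whs2)}

== RESULT ==
["pkg_at(p3,whs2)", "truck_at(t1,gate)", "truck_at(t2,whs2)"]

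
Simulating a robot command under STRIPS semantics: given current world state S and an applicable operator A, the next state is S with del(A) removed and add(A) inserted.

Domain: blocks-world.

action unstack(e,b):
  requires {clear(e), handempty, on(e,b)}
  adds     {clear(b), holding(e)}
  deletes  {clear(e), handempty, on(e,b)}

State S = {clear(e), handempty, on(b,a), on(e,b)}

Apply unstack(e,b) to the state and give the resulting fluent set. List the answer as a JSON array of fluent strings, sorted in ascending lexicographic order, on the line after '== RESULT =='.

Compute (S \ del) ∪ add:
  pre ⊆ S: {clear(e), handempty, on(e,b)} ⊆ S  — applicable
  S \ del = {on(b,a)}
  ∪ add   = {clear(b), holding(e), on(b,a)}

== RESULT ==
["clear(b)", "holding(e)", "on(b,a)"]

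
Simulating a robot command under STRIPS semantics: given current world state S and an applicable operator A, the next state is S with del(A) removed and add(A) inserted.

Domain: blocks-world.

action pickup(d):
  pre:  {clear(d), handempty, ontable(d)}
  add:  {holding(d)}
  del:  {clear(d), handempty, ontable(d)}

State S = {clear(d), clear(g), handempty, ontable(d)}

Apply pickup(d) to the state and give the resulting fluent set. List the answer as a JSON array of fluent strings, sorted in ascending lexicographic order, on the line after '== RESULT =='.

Compute (S \ del) ∪ add:
  pre ⊆ S: {clear(d), handempty, ontable(d)} ⊆ S  — applicable
  S \ del = {clear(g)}
  ∪ add   = {clear(g), holding(d)}

== RESULT ==
["clear(g)", "holding(d)"]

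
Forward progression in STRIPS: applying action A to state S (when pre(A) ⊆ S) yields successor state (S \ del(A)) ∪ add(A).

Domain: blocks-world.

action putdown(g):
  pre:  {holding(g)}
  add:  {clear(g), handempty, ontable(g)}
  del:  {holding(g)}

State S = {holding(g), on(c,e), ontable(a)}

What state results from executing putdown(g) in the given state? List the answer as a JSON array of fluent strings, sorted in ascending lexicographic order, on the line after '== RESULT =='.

Progress:
  pre ⊆ S: {holding(g)} ⊆ S  — applicable
  S \ del = {on(c,e), ontable(a)}
  ∪ add   = {clear(g), handempty, on(c,e), ontable(a), ontable(g)}

== RESULT ==
["clear(g)", "handempty", "on(c,e)", "ontable(a)", "ontable(g)"]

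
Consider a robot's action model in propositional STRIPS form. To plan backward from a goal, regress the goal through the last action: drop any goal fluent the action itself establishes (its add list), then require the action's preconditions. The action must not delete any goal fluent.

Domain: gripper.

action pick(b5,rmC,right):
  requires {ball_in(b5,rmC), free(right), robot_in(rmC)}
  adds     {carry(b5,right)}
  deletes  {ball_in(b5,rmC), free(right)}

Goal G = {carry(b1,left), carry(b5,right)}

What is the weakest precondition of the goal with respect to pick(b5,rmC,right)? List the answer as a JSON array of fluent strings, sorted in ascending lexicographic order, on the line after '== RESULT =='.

Regress:
  G ∩ del = {}  (empty — regression defined)
  G \ add = {carry(b1,left), carry(b5,right)} \ {carry(b5,right)} = {carry(b1,left)}
  ∪ pre   = {carry(b1,left)} ∪ {ball_in(b5,rmC), free(right), robot_in(rmC)}
          = {ball_in(b5,rmC), carry(b1,left), free(right), robot_in(rmC)}

== RESULT ==
["ball_in(b5,rmC)", "carry(b1,left)", "free(right)", "robot_in(rmC)"]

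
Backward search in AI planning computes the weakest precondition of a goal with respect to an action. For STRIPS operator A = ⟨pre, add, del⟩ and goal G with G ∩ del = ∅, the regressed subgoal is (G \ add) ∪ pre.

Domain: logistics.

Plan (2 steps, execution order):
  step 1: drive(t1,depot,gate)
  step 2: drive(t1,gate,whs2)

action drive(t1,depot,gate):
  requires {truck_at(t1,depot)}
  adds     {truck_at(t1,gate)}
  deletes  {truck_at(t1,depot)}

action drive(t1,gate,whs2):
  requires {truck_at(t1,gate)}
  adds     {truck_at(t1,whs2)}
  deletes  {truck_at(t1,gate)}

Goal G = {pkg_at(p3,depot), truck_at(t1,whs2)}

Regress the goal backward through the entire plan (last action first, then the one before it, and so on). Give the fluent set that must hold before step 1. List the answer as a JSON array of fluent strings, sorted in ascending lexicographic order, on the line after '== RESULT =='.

Work backward from the goal:
  through step 2 (drive(t1,gate,whs2)): drop {truck_at(t1,whs2)}, keep {pkg_at(p3,depot)}, require {truck_at(t1,gate)}
    → {pkg_at(p3,depot), truck_at(t1,gate)}
  through step 1 (drive(t1,depot,gate)): drop {truck_at(t1,gate)}, keep {pkg_at(p3,depot)}, require {truck_at(t1,depot)}
    → {pkg_at(p3,depot), truck_at(t1,depot)}

== RESULT ==
["pkg_at(p3,depot)", "truck_at(t1,depot)"]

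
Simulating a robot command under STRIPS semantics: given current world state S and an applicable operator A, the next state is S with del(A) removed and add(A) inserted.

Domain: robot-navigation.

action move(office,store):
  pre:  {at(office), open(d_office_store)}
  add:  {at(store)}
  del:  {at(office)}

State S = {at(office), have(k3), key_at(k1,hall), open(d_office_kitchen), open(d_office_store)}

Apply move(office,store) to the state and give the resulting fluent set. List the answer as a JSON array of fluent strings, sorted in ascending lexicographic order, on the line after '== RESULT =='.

Progress:
  pre ⊆ S: {at(office), open(d_office_store)} ⊆ S  — applicable
  S \ del = {have(k3), key_at(k1,hall), open(d_office_kitchen), open(d_office_store)}
  ∪ add   = {at(store), have(k3), key_at(k1,hall), open(d_office_kitchen), open(d_office_store)}

== RESULT ==
["at(store)", "have(k3)", "key_at(k1,hall)", "open(d_office_kitchen)", "open(d_office_store)"]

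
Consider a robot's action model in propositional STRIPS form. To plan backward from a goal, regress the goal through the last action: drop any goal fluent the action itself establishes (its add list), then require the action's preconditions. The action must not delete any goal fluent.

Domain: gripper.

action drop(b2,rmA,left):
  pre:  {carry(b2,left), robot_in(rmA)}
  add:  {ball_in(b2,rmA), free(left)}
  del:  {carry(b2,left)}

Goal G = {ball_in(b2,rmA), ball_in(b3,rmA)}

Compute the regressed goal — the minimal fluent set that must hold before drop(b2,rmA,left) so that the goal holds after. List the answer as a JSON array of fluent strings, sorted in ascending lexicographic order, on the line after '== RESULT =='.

Regress:
  G ∩ del = {}  (empty — regression defined)
  G \ add = {ball_in(b2,rmA), ball_in(b3,rmA)} \ {ball_in(b2,rmA), free(left)} = {ball_in(b3,rmA)}
  ∪ pre   = {ball_in(b3,rmA)} ∪ {carry(b2,left), robot_in(rmA)}
          = {ball_in(b3,rmA), carry(b2,left), robot_in(rmA)}

== RESULT ==
["ball_in(b3,rmA)", "carry(b2,left)", "robot_in(rmA)"]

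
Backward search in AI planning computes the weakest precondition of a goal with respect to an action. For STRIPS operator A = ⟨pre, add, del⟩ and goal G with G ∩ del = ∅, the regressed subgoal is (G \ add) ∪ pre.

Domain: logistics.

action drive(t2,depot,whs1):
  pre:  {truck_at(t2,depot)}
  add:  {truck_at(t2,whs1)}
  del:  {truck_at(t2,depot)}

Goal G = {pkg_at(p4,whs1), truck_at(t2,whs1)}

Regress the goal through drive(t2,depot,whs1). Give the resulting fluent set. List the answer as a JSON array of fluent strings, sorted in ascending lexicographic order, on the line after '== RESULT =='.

Regress:
  G ∩ del = {}  (empty — regression defined)
  G \ add = {pkg_at(p4,whs1), truck_at(t2,whs1)} \ {truck_at(t2,whs1)} = {pkg_at(p4,whs1)}
  ∪ pre   = {pkg_at(p4,whs1)} ∪ {truck_at(t2,depot)}
          = {pkg_at(p4,whs1), truck_at(t2,depot)}

== RESULT ==
["pkg_at(p4,whs1)", "truck_at(t2,depot)"]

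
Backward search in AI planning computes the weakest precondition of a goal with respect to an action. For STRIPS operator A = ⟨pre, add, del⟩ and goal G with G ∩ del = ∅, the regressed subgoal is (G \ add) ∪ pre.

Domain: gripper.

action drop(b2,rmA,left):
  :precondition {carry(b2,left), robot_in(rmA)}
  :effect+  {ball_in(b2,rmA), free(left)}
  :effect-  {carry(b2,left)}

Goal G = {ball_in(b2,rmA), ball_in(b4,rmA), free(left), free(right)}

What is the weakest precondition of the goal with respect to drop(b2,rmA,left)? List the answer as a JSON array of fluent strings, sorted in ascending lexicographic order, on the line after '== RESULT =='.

Compute (G \ add) ∪ pre:
  G ∩ del = {}  (empty — regression defined)
  G \ add = {ball_in(b2,rmA), ball_in(b4,rmA), free(left), free(right)} \ {ball_in(b2,rmA), free(left)} = {ball_in(b4,rmA), free(right)}
  ∪ pre   = {ball_in(b4,rmA), free(right)} ∪ {carry(b2,left), robot_in(rmA)}
          = {ball_in(b4,rmA), carry(b2,left), free(right), robot_in(rmA)}

== RESULT ==
["ball_in(b4,rmA)", "carry(b2,left)", "free(right)", "robot_in(rmA)"]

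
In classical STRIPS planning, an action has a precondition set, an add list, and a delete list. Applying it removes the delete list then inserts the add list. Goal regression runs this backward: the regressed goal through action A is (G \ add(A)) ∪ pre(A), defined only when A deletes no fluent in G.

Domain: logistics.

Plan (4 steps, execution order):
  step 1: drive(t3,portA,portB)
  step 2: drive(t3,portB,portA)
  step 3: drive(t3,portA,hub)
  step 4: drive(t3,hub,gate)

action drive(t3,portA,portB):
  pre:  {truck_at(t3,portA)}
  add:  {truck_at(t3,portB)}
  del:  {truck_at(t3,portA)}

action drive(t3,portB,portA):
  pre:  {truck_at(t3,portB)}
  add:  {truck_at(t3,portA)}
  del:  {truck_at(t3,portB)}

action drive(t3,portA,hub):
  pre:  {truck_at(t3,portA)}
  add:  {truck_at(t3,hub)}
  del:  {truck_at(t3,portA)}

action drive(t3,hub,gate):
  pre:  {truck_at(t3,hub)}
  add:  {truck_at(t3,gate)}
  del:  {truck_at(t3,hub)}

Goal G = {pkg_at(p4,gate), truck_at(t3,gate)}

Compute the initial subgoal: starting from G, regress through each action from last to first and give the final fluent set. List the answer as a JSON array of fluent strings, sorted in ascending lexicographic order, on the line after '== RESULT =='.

Work backward from the goal:
  through step 4 (drive(t3,hub,gate)): drop {truck_at(t3,gate)}, keep {pkg_at(p4,gate)}, require {truck_at(t3,hub)}
    → {pkg_at(p4,gate), truck_at(t3,hub)}
  through step 3 (drive(t3,portA,hub)): drop {truck_at(t3,hub)}, keep {pkg_at(p4,gate)}, require {truck_at(t3,portA)}
    → {pkg_at(p4,gate), truck_at(t3,portA)}
  through step 2 (drive(t3,portB,portA)): drop {truck_at(t3,portA)}, keep {pkg_at(p4,gate)}, require {truck_at(t3,portB)}
    → {pkg_at(p4,gate), truck_at(t3,portB)}
  through step 1 (drive(t3,portA,portB)): drop {truck_at(t3,portB)}, keep {pkg_at(p4,gate)}, require {truck_at(t3,portA)}
    → {pkg_at(p4,gate), truck_at(t3,portA)}

== RESULT ==
["pkg_at(p4,gate)", "truck_at(t3,portA)"]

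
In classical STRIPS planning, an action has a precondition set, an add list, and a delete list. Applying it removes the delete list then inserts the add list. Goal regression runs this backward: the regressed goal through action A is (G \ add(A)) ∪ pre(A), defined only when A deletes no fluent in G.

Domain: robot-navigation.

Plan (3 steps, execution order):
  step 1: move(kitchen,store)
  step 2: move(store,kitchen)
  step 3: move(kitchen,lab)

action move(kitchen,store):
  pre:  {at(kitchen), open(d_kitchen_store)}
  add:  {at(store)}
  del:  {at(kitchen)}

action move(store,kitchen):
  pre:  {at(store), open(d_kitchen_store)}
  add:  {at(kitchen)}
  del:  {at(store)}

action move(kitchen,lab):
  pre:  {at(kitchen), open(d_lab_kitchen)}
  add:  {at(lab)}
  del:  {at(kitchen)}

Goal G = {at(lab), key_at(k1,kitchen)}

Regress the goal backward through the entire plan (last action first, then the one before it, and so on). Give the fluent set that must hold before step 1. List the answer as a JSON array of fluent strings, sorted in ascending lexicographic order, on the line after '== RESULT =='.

Work backward from the goal:
  through step 3 (move(kitchen,lab)): drop {at(lab)}, keep {key_at(k1,kitchen)}, require {at(kitchen), open(d_lab_kitchen)}
    → {at(kitchen), key_at(k1,kitchen), open(d_lab_kitchen)}
  through step 2 (move(store,kitchen)): drop {at(kitchen)}, keep {key_at(k1,kitchen), open(d_lab_kitchen)}, require {at(store), open(d_kitchen_store)}
    → {at(store), key_at(k1,kitchen), open(d_kitchen_store), open(d_lab_kitchen)}
  through step 1 (move(kitchen,store)): drop {at(store)}, keep {key_at(k1,kitchen), open(d_kitchen_store), open(d_lab_kitchen)}, require {at(kitchen), open(d_kitchen_store)}
    → {at(kitchen), key_at(k1,kitchen), open(d_kitchen_store), open(d_lab_kitchen)}

== RESULT ==
["at(kitchen)", "key_at(k1,kitchen)", "open(d_kitchen_store)", "open(d_lab_kitchen)"]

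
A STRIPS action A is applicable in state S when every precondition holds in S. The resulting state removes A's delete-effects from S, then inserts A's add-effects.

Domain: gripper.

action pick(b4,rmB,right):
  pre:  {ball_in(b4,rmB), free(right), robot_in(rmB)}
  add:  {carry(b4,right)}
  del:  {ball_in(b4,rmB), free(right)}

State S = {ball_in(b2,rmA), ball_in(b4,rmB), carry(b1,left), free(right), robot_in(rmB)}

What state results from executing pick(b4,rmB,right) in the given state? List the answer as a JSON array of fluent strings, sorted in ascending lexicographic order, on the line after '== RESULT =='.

Compute (S \ del) ∪ add:
  pre ⊆ S: {ball_in(b4,rmB), free(right), robot_in(rmB)} ⊆ S  — applicable
  S \ del = {ball_in(b2,rmA), carry(b1,left), robot_in(rmB)}
  ∪ add   = {ball_in(b2,rmA), carry(b1,left), carry(b4,right), robot_in(rmB)}

== RESULT ==
["ball_in(b2,rmA)", "carry(b1,left)", "carry(b4,right)", "robot_in(rmB)"]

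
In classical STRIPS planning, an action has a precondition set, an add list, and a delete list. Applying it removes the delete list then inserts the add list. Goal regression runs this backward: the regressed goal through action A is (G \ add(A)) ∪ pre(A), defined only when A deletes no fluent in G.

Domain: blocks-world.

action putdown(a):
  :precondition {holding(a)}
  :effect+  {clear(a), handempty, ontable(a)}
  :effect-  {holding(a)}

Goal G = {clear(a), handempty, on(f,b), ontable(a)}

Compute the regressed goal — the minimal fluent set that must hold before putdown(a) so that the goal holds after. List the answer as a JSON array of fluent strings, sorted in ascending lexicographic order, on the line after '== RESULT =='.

Regress:
  G ∩ del = {}  (empty — regression defined)
  G \ add = {clear(a), handempty, on(f,b), ontable(a)} \ {clear(a), handempty, ontable(a)} = {on(f,b)}
  ∪ pre   = {on(f,b)} ∪ {holding(a)}
          = {holding(a), on(f,b)}

== RESULT ==
["holding(a)", "on(f,b)"]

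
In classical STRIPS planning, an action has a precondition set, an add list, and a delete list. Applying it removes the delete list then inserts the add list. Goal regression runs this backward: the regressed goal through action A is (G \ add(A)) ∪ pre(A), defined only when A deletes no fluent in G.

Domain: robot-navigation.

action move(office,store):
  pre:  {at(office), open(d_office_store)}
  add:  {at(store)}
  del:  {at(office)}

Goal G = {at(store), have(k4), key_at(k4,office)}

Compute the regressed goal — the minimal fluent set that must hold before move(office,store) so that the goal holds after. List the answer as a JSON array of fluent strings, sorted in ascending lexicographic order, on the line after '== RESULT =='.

Compute (G \ add) ∪ pre:
  G ∩ del = {}  (empty — regression defined)
  G \ add = {at(store), have(k4), key_at(k4,office)} \ {at(store)} = {have(k4), key_at(k4,office)}
  ∪ pre   = {have(k4), key_at(k4,office)} ∪ {at(office), open(d_office_store)}
          = {at(office), have(k4), key_at(k4,office), open(d_office_store)}

== RESULT ==
["at(office)", "have(k4)", "key_at(k4,office)", "open(d_office_store)"]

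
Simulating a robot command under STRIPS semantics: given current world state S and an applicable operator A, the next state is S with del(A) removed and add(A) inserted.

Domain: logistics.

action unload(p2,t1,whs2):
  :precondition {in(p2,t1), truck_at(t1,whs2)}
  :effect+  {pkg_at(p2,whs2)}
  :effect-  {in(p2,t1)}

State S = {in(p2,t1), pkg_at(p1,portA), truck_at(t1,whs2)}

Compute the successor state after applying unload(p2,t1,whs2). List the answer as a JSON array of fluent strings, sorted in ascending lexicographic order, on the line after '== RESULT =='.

Progress:
  pre ⊆ S: {in(p2,t1), truck_at(t1,whs2)} ⊆ S  — applicable
  S \ del = {pkg_at(p1,portA), truck_at(t1,whs2)}
  ∪ add   = {pkg_at(p1,portA), pkg_at(p2,whs2), truck_at(t1,whs2)}

== RESULT ==
["pkg_at(p1,portA)", "pkg_at(p2,whs2)", "truck_at(t1,whs2)"]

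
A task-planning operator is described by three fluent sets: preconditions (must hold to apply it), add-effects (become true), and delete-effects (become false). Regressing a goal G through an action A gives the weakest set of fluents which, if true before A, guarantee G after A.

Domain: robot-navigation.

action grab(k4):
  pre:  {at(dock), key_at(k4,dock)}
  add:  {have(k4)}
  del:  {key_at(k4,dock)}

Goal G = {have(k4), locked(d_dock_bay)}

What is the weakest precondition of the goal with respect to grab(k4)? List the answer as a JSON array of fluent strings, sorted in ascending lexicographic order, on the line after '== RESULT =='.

Compute (G \ add) ∪ pre:
  G ∩ del = {}  (empty — regression defined)
  G \ add = {have(k4), locked(d_dock_bay)} \ {have(k4)} = {locked(d_dock_bay)}
  ∪ pre   = {locked(d_dock_bay)} ∪ {at(dock), key_at(k4,dock)}
          = {at(dock), key_at(k4,dock), locked(d_dock_bay)}

== RESULT ==
["at(dock)", "key_at(k4,dock)", "locked(d_dock_bay)"]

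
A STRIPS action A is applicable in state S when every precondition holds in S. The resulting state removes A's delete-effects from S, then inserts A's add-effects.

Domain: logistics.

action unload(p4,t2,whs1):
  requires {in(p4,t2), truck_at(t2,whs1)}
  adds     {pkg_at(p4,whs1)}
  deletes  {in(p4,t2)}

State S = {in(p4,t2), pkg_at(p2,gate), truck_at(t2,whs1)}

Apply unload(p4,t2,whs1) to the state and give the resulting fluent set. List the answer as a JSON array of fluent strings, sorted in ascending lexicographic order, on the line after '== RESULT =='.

Compute (S \ del) ∪ add:
  pre ⊆ S: {in(p4,t2), truck_at(t2,whs1)} ⊆ S  — applicable
  S \ del = {pkg_at(p2,gate), truck_at(t2,whs1)}
  ∪ add   = {pkg_at(p2,gate), pkg_at(p4,whs1), truck_at(t2,whs1)}

== RESULT ==
["pkg_at(p2,gate)", "pkg_at(p4,whs1)", "truck_at(t2,whs1)"]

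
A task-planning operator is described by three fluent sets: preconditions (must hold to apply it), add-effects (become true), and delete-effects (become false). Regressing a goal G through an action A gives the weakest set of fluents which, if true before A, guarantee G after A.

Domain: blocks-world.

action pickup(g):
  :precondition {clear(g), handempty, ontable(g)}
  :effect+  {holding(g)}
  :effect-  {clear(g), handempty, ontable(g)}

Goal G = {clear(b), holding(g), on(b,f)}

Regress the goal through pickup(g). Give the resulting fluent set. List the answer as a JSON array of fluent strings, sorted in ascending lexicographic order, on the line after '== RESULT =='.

Compute (G \ add) ∪ pre:
  G ∩ del = {}  (empty — regression defined)
  G \ add = {clear(b), holding(g), on(b,f)} \ {holding(g)} = {clear(b), on(b,f)}
  ∪ pre   = {clear(b), on(b,f)} ∪ {clear(g), handempty, ontable(g)}
          = {clear(b), clear(g), handempty, on(b,f), ontable(g)}

== RESULT ==
["clear(b)", "clear(g)", "handempty", "on(b,f)", "ontable(g)"]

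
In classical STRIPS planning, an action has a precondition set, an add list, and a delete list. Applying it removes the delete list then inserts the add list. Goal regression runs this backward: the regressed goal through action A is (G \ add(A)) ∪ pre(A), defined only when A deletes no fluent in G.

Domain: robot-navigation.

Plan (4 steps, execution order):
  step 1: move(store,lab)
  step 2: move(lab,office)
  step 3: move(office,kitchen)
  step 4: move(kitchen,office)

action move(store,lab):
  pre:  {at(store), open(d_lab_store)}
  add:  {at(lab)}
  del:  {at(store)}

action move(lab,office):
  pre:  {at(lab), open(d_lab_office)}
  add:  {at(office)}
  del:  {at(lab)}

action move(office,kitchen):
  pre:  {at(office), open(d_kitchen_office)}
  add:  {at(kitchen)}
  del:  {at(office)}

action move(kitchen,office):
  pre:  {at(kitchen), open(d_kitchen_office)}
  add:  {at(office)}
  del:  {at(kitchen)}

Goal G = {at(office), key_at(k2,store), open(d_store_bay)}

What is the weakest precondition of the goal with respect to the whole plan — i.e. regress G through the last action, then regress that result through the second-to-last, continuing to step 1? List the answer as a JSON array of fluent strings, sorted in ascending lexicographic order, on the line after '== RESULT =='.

Work backward from the goal:
  through step 4 (move(kitchen,office)): drop {at(office)}, keep {key_at(k2,store), open(d_store_bay)}, require {at(kitchen), open(d_kitchen_office)}
    → {at(kitchen), key_at(k2,store), open(d_kitchen_office), open(d_store_bay)}
  through step 3 (move(office,kitchen)): drop {at(kitchen)}, keep {key_at(k2,store), open(d_kitchen_office), open(d_store_bay)}, require {at(office), open(d_kitchen_office)}
    → {at(office), key_at(k2,store), open(d_kitchen_office), open(d_store_bay)}
  through step 2 (move(lab,office)): drop {at(office)}, keep {key_at(k2,store), open(d_kitchen_office), open(d_store_bay)}, require {at(lab), open(d_lab_office)}
    → {at(lab), key_at(k2,store), open(d_kitchen_office), open(d_lab_office), open(d_store_bay)}
  through step 1 (move(store,lab)): drop {at(lab)}, keep {key_at(k2,store), open(d_kitchen_office), open(d_lab_office), open(d_store_bay)}, require {at(store), open(d_lab_store)}
    → {at(store), key_at(k2,store), open(d_kitchen_office), open(d_lab_office), open(d_lab_store), open(d_store_bay)}

== RESULT ==
["at(store)", "key_at(k2,store)", "open(d_kitchen_office)", "open(d_lab_office)", "open(d_lab_store)", "open(d_store_bay)"]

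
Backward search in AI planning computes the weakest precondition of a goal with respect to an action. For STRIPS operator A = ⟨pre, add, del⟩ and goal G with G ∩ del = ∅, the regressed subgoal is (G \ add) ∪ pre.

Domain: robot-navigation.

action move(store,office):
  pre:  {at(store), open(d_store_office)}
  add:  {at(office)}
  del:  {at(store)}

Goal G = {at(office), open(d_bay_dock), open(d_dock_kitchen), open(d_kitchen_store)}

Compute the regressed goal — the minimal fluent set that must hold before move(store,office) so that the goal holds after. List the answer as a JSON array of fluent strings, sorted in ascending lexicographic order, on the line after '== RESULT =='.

Compute (G \ add) ∪ pre:
  G ∩ del = {}  (empty — regression defined)
  G \ add = {at(office), open(d_bay_dock), open(d_dock_kitchen), open(d_kitchen_store)} \ {at(office)} = {open(d_bay_dock), open(d_dock_kitchen), open(d_kitchen_store)}
  ∪ pre   = {open(d_bay_dock), open(d_dock_kitchen), open(d_kitchen_store)} ∪ {at(store), open(d_store_office)}
          = {at(store), open(d_bay_dock), open(d_dock_kitchen), open(d_kitchen_store), open(d_store_office)}

== RESULT ==
["at(store)", "open(d_bay_dock)", "open(d_dock_kitchen)", "open(d_kitchen_store)", "open(d_store_office)"]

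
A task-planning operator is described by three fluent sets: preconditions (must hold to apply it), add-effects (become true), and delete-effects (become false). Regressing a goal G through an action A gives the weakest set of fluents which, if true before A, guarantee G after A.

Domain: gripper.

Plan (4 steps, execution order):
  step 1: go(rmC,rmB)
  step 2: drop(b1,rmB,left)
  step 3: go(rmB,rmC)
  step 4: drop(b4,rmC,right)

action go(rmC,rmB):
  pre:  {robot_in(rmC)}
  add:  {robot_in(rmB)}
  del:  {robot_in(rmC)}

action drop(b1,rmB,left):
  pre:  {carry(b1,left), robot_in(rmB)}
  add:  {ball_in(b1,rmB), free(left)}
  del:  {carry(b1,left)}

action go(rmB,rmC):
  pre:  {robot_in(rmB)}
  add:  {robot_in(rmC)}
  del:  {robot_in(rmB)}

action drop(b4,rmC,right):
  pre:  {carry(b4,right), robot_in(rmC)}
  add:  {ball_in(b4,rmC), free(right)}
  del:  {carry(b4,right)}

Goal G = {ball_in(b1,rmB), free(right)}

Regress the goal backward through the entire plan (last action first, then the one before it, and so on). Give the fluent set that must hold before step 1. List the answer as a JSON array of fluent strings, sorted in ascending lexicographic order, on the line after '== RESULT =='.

Work backward from the goal:
  through step 4 (drop(b4,rmC,right)): drop {free(right)}, keep {ball_in(b1,rmB)}, require {carry(b4,right), robot_in(rmC)}
    → {ball_in(b1,rmB), carry(b4,right), robot_in(rmC)}
  through step 3 (go(rmB,rmC)): drop {robot_in(rmC)}, keep {ball_in(b1,rmB), carry(b4,right)}, require {robot_in(rmB)}
    → {ball_in(b1,rmB), carry(b4,right), robot_in(rmB)}
  through step 2 (drop(b1,rmB,left)): drop {ball_in(b1,rmB)}, keep {carry(b4,right), robot_in(rmB)}, require {carry(b1,left), robot_in(rmB)}
    → {carry(b1,left), carry(b4,right), robot_in(rmB)}
  through step 1 (go(rmC,rmB)): drop {robot_in(rmB)}, keep {carry(b1,left), carry(b4,right)}, require {robot_in(rmC)}
    → {carry(b1,left), carry(b4,right), robot_in(rmC)}

== RESULT ==
["carry(b1,left)", "carry(b4,right)", "robot_in(rmC)"]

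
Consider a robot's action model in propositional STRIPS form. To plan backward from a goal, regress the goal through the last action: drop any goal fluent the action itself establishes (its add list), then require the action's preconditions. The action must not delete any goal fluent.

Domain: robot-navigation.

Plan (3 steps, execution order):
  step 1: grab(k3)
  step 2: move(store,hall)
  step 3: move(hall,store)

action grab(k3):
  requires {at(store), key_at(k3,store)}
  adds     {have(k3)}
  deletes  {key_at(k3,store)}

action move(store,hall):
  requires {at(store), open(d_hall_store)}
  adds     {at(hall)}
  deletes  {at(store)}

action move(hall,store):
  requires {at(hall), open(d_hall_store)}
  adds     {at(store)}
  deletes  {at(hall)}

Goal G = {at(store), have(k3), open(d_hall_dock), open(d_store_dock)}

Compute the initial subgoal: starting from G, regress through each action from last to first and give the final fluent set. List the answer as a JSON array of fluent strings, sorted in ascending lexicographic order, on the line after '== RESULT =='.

Work backward from the goal:
  through step 3 (move(hall,store)): drop {at(store)}, keep {have(k3), open(d_hall_dock), open(d_store_dock)}, require {at(hall), open(d_hall_store)}
    → {at(hall), have(k3), open(d_hall_dock), open(d_hall_store), open(d_store_dock)}
  through step 2 (move(store,hall)): drop {at(hall)}, keep {have(k3), open(d_hall_dock), open(d_hall_store), open(d_store_dock)}, require {at(store), open(d_hall_store)}
    → {at(store), have(k3), open(d_hall_dock), open(d_hall_store), open(d_store_dock)}
  through step 1 (grab(k3)): drop {have(k3)}, keep {at(store), open(d_hall_dock), open(d_hall_store), open(d_store_dock)}, require {at(store), key_at(k3,store)}
    → {at(store), key_at(k3,store), open(d_hall_dock), open(d_hall_store), open(d_store_dock)}

== RESULT ==
["at(store)", "key_at(k3,store)", "open(d_hall_dock)", "open(d_hall_store)", "open(d_store_dock)"]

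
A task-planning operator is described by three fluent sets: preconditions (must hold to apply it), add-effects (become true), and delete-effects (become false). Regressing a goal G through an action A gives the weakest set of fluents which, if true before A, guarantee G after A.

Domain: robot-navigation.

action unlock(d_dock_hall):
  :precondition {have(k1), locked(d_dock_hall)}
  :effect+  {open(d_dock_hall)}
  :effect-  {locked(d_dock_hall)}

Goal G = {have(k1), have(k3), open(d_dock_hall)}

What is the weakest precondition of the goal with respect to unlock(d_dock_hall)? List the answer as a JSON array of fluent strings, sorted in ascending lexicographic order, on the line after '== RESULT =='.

Regress:
  G ∩ del = {}  (empty — regression defined)
  G \ add = {have(k1), have(k3), open(d_dock_hall)} \ {open(d_dock_hall)} = {have(k1), have(k3)}
  ∪ pre   = {have(k1), have(k3)} ∪ {have(k1), locked(d_dock_hall)}
          = {have(k1), have(k3), locked(d_dock_hall)}

== RESULT ==
["have(k1)", "have(k3)", "locked(d_dock_hall)"]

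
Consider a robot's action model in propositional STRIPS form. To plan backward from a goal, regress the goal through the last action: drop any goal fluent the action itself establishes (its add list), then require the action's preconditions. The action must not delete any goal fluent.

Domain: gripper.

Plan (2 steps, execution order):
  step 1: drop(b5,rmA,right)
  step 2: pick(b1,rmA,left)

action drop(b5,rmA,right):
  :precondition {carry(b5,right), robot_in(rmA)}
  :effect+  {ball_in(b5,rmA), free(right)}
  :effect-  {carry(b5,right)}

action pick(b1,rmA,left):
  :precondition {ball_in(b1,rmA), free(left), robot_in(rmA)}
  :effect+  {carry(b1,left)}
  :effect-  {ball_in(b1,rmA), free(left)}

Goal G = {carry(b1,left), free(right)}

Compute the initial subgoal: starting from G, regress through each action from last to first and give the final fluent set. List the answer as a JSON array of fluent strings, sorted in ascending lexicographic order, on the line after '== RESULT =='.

Regress step by step:
  through step 2 (pick(b1,rmA,left)): drop {carry(b1,left)}, keep {free(right)}, require {ball_in(b1,rmA), free(left), robot_in(rmA)}
    → {ball_in(b1,rmA), free(left), free(right), robot_in(rmA)}
  through step 1 (drop(b5,rmA,right)): drop {free(right)}, keep {ball_in(b1,rmA), free(left), robot_in(rmA)}, require {carry(b5,right), robot_in(rmA)}
    → {ball_in(b1,rmA), carry(b5,right), free(left), robot_in(rmA)}

== RESULT ==
["ball_in(b1,rmA)", "carry(b5,right)", "free(left)", "robot_in(rmA)"]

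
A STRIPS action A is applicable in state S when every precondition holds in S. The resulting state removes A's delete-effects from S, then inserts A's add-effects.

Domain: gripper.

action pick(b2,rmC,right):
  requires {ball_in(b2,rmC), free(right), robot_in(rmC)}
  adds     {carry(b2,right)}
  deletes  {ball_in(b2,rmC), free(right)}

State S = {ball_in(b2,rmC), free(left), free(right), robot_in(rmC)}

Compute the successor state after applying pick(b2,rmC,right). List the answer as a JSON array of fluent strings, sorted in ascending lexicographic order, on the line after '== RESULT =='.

Progress:
  pre ⊆ S: {ball_in(b2,rmC), free(right), robot_in(rmC)} ⊆ S  — applicable
  S \ del = {free(left), robot_in(rmC)}
  ∪ add   = {carry(b2,right), free(left), robot_in(rmC)}

== RESULT ==
["carry(b2,right)", "free(left)", "robot_in(rmC)"]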